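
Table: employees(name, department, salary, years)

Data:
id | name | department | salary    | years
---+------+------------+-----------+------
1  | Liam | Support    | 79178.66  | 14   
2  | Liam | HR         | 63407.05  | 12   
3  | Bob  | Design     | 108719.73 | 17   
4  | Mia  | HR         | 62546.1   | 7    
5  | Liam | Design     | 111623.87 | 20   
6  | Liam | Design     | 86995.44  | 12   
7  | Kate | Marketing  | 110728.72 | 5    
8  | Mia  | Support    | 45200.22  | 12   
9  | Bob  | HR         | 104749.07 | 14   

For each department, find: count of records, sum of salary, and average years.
SELECT department,
       COUNT(*) as cnt,
       SUM(salary) as total_salary,
       AVG(years) as avg_years
FROM employees
GROUP BY department

Result:
  Design: 3 records, 307339.04 total salary, 16.33 avg years
  HR: 3 records, 230702.22 total salary, 11.00 avg years
  Marketing: 1 records, 110728.72 total salary, 5.00 avg years
  Support: 2 records, 124378.88 total salary, 13.00 avg years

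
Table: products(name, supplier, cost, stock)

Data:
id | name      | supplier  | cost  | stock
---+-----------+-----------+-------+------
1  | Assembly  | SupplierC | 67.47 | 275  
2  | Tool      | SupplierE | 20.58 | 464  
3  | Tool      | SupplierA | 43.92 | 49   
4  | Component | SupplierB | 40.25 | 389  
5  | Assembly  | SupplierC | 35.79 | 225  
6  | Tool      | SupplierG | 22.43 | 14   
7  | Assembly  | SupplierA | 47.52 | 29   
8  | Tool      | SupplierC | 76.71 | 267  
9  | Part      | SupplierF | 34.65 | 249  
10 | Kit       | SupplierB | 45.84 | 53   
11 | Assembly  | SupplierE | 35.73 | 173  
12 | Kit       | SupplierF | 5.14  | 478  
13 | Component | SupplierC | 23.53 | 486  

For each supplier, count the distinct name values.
SELECT supplier, COUNT(DISTINCT name)
FROM products
GROUP BY supplier

Result:
  SupplierA: 2 distinct
  SupplierB: 2 distinct
  SupplierC: 3 distinct
  SupplierE: 2 distinct
  SupplierF: 2 distinct
  SupplierG: 1 distinct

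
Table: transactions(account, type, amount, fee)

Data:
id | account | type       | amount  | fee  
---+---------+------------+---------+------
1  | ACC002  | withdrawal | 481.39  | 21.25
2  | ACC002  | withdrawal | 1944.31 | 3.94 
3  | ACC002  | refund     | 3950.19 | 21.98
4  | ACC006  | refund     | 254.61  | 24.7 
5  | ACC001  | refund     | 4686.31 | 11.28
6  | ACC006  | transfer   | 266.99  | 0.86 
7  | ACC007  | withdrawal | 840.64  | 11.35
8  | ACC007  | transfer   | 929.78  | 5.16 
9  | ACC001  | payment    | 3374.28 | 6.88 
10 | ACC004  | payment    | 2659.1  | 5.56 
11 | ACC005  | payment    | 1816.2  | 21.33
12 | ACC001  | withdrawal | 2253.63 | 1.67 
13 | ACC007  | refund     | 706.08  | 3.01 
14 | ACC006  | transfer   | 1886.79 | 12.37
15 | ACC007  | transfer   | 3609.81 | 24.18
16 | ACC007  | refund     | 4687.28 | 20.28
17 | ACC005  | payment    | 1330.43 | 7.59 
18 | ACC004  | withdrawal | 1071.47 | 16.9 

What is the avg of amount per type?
SELECT type, AVG(amount) as result
FROM transactions
GROUP BY type

Result:
  payment: 2295.00
  refund: 2856.89
  transfer: 1673.34
  withdrawal: 1318.29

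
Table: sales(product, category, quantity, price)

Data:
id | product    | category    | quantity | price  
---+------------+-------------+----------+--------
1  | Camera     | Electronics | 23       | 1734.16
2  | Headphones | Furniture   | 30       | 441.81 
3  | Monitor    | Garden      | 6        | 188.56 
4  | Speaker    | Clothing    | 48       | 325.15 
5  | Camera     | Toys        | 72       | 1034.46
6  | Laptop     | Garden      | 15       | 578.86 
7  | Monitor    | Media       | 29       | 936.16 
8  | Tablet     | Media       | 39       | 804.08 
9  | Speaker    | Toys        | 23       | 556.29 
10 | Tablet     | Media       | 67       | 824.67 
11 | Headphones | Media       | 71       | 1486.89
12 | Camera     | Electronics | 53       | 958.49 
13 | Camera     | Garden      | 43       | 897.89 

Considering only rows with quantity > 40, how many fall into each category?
SELECT category, COUNT(*)
FROM sales
WHERE quantity > 40
GROUP BY category

Note: WHERE filters rows before grouping.

Result:
  Clothing: 1
  Electronics: 1
  Garden: 1
  Media: 2
  Toys: 1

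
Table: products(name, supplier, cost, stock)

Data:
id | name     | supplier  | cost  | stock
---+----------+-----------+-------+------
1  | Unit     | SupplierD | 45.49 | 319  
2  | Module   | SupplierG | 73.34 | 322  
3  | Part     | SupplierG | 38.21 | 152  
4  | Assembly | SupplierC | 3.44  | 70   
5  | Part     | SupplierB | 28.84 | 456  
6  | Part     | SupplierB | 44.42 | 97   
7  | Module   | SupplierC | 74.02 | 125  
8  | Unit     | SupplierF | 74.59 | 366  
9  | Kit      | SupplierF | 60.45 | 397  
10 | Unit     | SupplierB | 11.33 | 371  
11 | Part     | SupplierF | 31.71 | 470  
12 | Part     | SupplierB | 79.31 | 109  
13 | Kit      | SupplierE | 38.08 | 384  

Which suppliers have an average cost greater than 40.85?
SELECT supplier, AVG(cost)
FROM products
GROUP BY supplier
HAVING AVG(cost) > 40.85

Result:
  SupplierB: avg=40.98
  SupplierD: avg=45.49
  SupplierF: avg=55.58
  SupplierG: avg=55.78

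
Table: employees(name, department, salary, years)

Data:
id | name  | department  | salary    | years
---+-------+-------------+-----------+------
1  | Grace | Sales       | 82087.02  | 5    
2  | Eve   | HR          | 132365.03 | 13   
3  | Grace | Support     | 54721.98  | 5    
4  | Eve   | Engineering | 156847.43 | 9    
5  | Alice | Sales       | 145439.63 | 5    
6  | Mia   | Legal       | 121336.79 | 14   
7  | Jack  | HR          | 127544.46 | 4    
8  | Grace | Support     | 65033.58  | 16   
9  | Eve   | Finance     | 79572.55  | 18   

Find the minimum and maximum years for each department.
SELECT department, MIN(years), MAX(years)
FROM employees
GROUP BY department

Result:
  Engineering: min=9, max=9
  Finance: min=18, max=18
  HR: min=4, max=13
  Legal: min=14, max=14
  Sales: min=5, max=5
  Support: min=5, max=16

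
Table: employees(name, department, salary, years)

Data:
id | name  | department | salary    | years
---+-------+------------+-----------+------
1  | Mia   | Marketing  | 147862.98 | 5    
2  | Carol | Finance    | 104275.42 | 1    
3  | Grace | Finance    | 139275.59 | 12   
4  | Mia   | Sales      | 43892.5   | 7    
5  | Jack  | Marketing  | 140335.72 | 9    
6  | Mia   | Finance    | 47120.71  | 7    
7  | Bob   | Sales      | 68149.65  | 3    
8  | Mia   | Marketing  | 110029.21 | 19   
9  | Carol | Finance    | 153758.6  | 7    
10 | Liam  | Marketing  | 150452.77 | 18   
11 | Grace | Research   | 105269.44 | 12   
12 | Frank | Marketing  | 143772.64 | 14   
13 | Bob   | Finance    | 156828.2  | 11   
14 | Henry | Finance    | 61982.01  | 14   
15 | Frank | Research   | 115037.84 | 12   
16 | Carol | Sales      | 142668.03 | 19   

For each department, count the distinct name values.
SELECT department, COUNT(DISTINCT name)
FROM employees
GROUP BY department

Result:
  Finance: 5 distinct
  Marketing: 4 distinct
  Research: 2 distinct
  Sales: 3 distinct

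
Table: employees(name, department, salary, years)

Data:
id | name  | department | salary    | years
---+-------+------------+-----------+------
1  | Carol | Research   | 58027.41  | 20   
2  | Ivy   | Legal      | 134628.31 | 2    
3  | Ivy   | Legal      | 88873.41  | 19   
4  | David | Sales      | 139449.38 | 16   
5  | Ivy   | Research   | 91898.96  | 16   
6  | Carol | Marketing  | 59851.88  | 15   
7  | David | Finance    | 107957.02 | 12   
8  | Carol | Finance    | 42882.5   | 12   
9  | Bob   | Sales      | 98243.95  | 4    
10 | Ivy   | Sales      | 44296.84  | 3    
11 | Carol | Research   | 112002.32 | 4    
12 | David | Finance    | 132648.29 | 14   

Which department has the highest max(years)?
SELECT department, MAX(years) as val
FROM employees
GROUP BY department
ORDER BY val DESC
LIMIT 1

Result: Research with max(years) = 20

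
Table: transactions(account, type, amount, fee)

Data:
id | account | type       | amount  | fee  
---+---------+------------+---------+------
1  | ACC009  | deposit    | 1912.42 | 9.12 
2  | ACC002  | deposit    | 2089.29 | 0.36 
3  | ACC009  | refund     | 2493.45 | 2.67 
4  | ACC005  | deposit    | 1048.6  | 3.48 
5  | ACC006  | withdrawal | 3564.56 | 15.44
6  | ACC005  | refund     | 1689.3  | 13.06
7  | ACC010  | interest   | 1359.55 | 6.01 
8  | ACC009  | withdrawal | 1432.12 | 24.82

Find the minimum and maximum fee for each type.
SELECT type, MIN(fee), MAX(fee)
FROM transactions
GROUP BY type

Result:
  deposit: min=0.36, max=9.12
  interest: min=6.01, max=6.01
  refund: min=2.67, max=13.06
  withdrawal: min=15.44, max=24.82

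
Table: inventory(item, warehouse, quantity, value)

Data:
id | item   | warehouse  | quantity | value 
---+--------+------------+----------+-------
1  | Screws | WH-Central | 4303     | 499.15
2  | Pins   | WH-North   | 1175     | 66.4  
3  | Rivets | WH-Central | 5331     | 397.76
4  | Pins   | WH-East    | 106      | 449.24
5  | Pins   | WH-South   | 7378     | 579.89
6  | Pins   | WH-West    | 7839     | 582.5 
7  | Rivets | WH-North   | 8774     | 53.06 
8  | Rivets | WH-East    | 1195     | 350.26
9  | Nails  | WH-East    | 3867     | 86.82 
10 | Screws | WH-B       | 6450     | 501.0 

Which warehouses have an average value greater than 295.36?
SELECT warehouse, AVG(value)
FROM inventory
GROUP BY warehouse
HAVING AVG(value) > 295.36

Result:
  WH-B: avg=501.00
  WH-Central: avg=448.46
  WH-East: avg=295.44
  WH-South: avg=579.89
  WH-West: avg=582.50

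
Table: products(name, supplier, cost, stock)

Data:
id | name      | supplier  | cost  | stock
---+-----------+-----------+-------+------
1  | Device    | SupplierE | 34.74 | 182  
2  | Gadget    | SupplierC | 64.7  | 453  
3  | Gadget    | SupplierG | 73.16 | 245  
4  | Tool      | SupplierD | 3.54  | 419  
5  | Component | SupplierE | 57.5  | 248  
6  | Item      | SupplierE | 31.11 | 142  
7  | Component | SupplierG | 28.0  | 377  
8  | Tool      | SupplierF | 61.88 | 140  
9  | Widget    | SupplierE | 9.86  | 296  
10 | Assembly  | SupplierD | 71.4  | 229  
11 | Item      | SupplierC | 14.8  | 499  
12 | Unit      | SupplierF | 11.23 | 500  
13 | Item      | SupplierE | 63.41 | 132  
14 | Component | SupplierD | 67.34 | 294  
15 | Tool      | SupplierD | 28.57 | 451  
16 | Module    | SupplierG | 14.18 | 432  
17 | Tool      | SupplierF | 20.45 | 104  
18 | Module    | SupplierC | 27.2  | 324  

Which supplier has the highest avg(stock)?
SELECT supplier, AVG(stock) as val
FROM products
GROUP BY supplier
ORDER BY val DESC
LIMIT 1

Result: SupplierC with avg(stock) = 425.33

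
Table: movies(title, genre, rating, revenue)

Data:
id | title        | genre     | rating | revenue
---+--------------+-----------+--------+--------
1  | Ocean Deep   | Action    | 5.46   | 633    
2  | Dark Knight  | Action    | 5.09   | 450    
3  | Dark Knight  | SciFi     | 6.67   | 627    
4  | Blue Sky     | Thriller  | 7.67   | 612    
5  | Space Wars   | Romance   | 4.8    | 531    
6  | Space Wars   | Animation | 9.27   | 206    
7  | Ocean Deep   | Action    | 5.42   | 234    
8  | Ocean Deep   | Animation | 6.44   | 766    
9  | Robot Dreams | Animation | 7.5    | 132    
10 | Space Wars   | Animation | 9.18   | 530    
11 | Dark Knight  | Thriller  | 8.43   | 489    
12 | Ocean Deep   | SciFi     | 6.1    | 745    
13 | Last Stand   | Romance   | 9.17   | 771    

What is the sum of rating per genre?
SELECT genre, SUM(rating) as result
FROM movies
GROUP BY genre

Result:
  Action: 15.97
  Animation: 32.39
  Romance: 13.97
  SciFi: 12.77
  Thriller: 16.10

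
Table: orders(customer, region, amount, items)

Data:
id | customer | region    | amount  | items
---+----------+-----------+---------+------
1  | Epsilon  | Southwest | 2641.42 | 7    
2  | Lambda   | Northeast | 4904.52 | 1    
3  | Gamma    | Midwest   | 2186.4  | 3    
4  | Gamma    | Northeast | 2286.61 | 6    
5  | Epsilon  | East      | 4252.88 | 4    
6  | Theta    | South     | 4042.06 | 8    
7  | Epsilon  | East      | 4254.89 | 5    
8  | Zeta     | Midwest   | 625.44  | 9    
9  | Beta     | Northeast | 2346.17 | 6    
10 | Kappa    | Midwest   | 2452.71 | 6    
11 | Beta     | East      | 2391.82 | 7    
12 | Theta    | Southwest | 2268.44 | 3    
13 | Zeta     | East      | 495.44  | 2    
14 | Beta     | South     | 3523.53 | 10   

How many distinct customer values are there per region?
SELECT region, COUNT(DISTINCT customer)
FROM orders
GROUP BY region

Result:
  East: 3 distinct
  Midwest: 3 distinct
  Northeast: 3 distinct
  South: 2 distinct
  Southwest: 2 distinct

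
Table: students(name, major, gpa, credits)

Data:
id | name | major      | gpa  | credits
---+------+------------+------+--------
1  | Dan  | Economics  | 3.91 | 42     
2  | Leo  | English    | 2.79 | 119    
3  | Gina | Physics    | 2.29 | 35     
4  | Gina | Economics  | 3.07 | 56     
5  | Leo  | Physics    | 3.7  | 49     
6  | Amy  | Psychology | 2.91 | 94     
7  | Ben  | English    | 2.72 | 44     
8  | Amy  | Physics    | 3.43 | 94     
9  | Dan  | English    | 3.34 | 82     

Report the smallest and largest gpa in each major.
SELECT major, MIN(gpa), MAX(gpa)
FROM students
GROUP BY major

Result:
  Economics: min=3.07, max=3.91
  English: min=2.72, max=3.34
  Physics: min=2.29, max=3.70
  Psychology: min=2.91, max=2.91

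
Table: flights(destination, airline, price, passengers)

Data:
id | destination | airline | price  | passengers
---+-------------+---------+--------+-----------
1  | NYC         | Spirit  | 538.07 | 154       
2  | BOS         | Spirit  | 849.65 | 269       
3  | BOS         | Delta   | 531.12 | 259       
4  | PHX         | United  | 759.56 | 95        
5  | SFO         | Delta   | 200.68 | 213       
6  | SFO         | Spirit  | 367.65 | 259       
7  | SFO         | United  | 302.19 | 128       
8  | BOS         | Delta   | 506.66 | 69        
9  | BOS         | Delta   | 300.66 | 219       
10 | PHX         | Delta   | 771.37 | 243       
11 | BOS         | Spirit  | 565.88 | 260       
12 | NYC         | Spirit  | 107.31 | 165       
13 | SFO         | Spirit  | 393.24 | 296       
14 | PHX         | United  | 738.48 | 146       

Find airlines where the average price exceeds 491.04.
SELECT airline, AVG(price)
FROM flights
GROUP BY airline
HAVING AVG(price) > 491.04

Result:
  United: avg=600.08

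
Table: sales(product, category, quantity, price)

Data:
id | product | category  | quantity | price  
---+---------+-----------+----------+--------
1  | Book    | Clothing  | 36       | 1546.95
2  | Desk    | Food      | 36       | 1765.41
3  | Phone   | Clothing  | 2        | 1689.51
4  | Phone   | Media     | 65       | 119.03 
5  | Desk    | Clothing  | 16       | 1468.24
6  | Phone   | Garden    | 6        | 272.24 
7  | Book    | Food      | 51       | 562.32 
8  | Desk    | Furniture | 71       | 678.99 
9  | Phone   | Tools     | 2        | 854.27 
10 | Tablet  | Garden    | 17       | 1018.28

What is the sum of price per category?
SELECT category, SUM(price) as result
FROM sales
GROUP BY category

Result:
  Clothing: 4704.70
  Food: 2327.73
  Furniture: 678.99
  Garden: 1290.52
  Media: 119.03
  Tools: 854.27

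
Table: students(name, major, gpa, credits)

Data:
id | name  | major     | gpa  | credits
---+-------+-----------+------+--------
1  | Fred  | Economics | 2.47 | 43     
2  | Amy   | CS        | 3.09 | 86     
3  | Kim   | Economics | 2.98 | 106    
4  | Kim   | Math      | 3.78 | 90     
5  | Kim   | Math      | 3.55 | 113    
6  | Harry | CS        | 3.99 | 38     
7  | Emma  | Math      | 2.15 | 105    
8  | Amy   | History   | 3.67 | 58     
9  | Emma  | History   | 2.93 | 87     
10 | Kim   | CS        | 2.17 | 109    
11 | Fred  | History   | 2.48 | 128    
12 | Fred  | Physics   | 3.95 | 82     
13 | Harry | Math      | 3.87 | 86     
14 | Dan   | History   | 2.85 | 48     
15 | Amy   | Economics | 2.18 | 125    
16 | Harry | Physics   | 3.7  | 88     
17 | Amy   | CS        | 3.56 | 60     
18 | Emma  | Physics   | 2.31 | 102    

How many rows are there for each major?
SELECT major, COUNT(*) as count
FROM students
GROUP BY major

Result:
  CS: 4
  Economics: 3
  History: 4
  Math: 4
  Physics: 3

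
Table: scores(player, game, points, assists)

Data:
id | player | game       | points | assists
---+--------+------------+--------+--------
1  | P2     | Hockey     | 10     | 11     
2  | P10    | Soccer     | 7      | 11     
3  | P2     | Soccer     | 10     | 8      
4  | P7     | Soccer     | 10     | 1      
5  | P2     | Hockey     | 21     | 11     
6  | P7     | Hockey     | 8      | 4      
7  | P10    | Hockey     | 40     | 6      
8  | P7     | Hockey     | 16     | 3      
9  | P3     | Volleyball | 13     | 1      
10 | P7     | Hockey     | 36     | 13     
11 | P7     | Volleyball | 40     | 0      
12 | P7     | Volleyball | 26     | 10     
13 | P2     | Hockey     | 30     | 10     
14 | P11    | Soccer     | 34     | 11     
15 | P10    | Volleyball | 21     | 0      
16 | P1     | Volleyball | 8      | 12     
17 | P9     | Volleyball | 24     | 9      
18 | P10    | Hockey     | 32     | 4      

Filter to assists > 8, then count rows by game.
SELECT game, COUNT(*)
FROM scores
WHERE assists > 8
GROUP BY game

Note: WHERE filters rows before grouping.

Result:
  Hockey: 4
  Soccer: 2
  Volleyball: 3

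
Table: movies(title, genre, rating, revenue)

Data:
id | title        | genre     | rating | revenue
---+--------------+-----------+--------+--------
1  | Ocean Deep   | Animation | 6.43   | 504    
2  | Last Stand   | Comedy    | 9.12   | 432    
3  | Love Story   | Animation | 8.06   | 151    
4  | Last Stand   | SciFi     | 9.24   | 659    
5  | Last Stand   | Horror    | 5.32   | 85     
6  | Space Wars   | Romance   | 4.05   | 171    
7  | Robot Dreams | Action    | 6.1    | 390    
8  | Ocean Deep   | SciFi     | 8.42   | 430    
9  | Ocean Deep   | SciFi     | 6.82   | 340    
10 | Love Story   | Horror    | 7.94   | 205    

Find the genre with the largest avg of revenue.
SELECT genre, AVG(revenue) as val
FROM movies
GROUP BY genre
ORDER BY val DESC
LIMIT 1

Result: SciFi with avg(revenue) = 476.33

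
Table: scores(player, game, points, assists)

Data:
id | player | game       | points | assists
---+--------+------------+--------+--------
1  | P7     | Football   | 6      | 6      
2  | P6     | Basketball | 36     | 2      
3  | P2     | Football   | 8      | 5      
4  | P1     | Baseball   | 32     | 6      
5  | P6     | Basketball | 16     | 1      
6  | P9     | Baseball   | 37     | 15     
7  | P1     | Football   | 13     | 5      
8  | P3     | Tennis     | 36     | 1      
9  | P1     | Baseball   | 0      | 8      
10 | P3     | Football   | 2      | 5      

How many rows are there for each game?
SELECT game, COUNT(*) as count
FROM scores
GROUP BY game

Result:
  Baseball: 3
  Basketball: 2
  Football: 4
  Tennis: 1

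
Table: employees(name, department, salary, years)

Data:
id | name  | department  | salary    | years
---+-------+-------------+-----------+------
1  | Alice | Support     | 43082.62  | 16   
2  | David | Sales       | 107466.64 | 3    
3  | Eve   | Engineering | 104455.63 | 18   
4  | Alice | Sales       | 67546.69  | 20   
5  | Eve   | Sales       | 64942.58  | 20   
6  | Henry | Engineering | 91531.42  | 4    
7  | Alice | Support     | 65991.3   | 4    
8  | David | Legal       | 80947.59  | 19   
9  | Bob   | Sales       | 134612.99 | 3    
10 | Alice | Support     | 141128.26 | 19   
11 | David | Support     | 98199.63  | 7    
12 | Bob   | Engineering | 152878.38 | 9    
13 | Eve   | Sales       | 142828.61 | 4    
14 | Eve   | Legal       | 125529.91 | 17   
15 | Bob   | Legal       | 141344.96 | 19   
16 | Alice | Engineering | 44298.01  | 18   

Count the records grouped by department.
SELECT department, COUNT(*) as count
FROM employees
GROUP BY department

Result:
  Engineering: 4
  Legal: 3
  Sales: 5
  Support: 4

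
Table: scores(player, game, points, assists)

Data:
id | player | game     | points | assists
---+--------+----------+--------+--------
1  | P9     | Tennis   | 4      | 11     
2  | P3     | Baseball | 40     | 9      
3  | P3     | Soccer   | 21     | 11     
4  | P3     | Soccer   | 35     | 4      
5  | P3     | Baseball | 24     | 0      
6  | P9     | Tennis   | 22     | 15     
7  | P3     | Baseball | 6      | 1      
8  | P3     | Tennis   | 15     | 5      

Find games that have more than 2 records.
SELECT game, COUNT(*) as cnt
FROM scores
GROUP BY game
HAVING COUNT(*) > 2

Result:
  Baseball: 3
  Tennis: 3

Note: HAVING filters groups after aggregation, WHERE filters rows before.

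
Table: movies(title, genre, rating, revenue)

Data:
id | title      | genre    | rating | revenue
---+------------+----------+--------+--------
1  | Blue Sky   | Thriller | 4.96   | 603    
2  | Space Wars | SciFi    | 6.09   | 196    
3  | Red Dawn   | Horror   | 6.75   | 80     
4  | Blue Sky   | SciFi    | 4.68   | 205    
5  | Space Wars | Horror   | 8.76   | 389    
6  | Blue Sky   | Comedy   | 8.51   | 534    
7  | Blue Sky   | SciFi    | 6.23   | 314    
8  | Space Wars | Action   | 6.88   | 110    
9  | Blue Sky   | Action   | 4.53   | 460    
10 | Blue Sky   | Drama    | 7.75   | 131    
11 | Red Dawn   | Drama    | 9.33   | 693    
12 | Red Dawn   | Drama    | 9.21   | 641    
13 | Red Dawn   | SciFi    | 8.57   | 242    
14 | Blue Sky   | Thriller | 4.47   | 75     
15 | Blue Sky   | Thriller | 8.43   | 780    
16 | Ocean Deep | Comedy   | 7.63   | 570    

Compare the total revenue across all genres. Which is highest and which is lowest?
SELECT genre, SUM(revenue)
FROM movies
GROUP BY genre
ORDER BY SUM(revenue)

All groups:
  Horror: 469
  Action: 570
  SciFi: 957
  Comedy: 1104
  Thriller: 1458
  Drama: 1465

Highest: Drama (1465)
Lowest: Horror (469)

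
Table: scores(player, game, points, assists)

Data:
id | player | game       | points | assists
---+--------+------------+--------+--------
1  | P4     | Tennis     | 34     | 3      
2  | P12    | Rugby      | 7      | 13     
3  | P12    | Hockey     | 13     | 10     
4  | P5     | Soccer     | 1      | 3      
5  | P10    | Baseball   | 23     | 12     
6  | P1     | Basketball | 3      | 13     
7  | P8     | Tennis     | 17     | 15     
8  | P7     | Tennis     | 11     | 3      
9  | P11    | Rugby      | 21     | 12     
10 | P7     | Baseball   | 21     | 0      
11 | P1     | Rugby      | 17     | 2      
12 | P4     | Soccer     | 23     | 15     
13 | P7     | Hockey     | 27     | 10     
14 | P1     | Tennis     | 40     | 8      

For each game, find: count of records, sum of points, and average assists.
SELECT game,
       COUNT(*) as cnt,
       SUM(points) as total_points,
       AVG(assists) as avg_assists
FROM scores
GROUP BY game

Result:
  Baseball: 2 records, 44 total points, 6.00 avg assists
  Basketball: 1 records, 3 total points, 13.00 avg assists
  Hockey: 2 records, 40 total points, 10.00 avg assists
  Rugby: 3 records, 45 total points, 9.00 avg assists
  Soccer: 2 records, 24 total points, 9.00 avg assists
  Tennis: 4 records, 102 total points, 7.25 avg assists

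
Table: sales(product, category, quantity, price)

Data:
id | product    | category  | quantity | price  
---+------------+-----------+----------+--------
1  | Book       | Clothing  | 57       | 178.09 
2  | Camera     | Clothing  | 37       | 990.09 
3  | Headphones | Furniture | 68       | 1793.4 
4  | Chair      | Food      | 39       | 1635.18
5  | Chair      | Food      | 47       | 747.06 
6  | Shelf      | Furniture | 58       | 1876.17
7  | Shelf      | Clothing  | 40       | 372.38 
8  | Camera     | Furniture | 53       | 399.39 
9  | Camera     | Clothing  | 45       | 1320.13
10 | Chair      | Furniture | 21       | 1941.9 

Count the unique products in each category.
SELECT category, COUNT(DISTINCT product)
FROM sales
GROUP BY category

Result:
  Clothing: 3 distinct
  Food: 1 distinct
  Furniture: 4 distinct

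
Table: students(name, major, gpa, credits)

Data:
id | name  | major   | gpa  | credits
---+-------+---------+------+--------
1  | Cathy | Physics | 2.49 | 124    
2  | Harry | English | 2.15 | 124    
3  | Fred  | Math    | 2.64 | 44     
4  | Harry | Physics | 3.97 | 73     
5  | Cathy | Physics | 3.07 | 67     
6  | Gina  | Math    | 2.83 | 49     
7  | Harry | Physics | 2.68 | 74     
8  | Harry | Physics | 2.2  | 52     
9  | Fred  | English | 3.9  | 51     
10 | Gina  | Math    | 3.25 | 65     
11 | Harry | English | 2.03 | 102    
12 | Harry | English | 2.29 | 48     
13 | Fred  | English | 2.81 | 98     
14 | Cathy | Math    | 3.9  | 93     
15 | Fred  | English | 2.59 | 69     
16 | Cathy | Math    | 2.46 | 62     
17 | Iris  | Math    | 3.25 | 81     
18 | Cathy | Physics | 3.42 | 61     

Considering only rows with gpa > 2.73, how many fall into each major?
SELECT major, COUNT(*)
FROM students
WHERE gpa > 2.73
GROUP BY major

Note: WHERE filters rows before grouping.

Result:
  English: 2
  Math: 4
  Physics: 3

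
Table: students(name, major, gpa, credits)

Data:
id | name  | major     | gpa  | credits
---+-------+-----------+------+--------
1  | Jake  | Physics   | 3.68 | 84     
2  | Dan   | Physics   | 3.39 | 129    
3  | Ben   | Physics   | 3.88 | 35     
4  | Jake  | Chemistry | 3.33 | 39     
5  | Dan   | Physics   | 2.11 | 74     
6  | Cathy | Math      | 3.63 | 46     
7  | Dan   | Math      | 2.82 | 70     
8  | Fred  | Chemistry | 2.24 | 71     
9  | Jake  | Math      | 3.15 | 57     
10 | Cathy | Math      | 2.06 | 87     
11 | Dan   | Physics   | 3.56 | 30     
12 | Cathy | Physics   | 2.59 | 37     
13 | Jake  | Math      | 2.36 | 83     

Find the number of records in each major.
SELECT major, COUNT(*) as count
FROM students
GROUP BY major

Result:
  Chemistry: 2
  Math: 5
  Physics: 6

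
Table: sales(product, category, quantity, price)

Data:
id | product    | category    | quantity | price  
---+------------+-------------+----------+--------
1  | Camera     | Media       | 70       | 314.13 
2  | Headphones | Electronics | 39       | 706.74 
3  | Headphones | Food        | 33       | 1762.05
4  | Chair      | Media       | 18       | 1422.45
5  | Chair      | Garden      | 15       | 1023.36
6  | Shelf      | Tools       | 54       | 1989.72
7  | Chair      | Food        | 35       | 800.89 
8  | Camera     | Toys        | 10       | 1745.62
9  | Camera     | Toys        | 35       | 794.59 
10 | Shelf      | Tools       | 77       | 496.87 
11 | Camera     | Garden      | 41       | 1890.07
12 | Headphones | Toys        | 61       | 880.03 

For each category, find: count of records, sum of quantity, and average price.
SELECT category,
       COUNT(*) as cnt,
       SUM(quantity) as total_quantity,
       AVG(price) as avg_price
FROM sales
GROUP BY category

Result:
  Electronics: 1 records, 39 total quantity, 706.74 avg price
  Food: 2 records, 68 total quantity, 1281.47 avg price
  Garden: 2 records, 56 total quantity, 1456.72 avg price
  Media: 2 records, 88 total quantity, 868.29 avg price
  Tools: 2 records, 131 total quantity, 1243.30 avg price
  Toys: 3 records, 106 total quantity, 1140.08 avg price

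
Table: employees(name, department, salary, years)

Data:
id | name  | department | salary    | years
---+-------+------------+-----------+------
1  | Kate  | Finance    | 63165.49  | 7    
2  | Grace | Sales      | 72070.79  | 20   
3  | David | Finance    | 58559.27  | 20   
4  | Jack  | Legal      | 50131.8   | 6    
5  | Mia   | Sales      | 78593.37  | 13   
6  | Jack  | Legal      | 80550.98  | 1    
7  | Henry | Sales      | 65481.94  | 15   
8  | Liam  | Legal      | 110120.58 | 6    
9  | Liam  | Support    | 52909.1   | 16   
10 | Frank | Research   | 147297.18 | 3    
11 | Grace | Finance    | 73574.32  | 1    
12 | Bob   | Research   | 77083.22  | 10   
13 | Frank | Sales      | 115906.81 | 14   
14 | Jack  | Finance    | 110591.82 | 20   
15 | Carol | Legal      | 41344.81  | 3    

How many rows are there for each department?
SELECT department, COUNT(*) as count
FROM employees
GROUP BY department

Result:
  Finance: 4
  Legal: 4
  Research: 2
  Sales: 4
  Support: 1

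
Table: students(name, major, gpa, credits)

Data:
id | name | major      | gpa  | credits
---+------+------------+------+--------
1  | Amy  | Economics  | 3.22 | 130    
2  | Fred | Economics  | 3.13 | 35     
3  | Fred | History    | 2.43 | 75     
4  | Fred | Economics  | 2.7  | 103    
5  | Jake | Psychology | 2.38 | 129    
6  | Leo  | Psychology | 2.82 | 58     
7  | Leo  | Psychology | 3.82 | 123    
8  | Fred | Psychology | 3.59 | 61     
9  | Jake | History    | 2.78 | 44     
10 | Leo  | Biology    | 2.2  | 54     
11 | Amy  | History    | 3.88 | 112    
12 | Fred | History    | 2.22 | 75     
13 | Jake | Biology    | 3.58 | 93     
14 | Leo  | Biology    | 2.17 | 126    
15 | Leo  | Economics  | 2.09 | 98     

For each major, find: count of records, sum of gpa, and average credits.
SELECT major,
       COUNT(*) as cnt,
       SUM(gpa) as total_gpa,
       AVG(credits) as avg_credits
FROM students
GROUP BY major

Result:
  Biology: 3 records, 7.95 total gpa, 91.00 avg credits
  Economics: 4 records, 11.14 total gpa, 91.50 avg credits
  History: 4 records, 11.31 total gpa, 76.50 avg credits
  Psychology: 4 records, 12.61 total gpa, 92.75 avg credits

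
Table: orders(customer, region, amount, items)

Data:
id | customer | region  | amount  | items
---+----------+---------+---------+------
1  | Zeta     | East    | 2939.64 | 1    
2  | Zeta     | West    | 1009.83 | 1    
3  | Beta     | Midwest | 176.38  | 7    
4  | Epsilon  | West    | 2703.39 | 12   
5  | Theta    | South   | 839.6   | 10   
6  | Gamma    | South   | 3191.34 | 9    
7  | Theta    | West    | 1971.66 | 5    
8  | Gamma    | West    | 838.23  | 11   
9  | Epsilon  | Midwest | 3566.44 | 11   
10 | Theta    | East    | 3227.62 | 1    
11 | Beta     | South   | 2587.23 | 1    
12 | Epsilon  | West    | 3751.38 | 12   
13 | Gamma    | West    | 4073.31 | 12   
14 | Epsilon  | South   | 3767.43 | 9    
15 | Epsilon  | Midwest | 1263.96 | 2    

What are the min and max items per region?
SELECT region, MIN(items), MAX(items)
FROM orders
GROUP BY region

Result:
  East: min=1, max=1
  Midwest: min=2, max=11
  South: min=1, max=10
  West: min=1, max=12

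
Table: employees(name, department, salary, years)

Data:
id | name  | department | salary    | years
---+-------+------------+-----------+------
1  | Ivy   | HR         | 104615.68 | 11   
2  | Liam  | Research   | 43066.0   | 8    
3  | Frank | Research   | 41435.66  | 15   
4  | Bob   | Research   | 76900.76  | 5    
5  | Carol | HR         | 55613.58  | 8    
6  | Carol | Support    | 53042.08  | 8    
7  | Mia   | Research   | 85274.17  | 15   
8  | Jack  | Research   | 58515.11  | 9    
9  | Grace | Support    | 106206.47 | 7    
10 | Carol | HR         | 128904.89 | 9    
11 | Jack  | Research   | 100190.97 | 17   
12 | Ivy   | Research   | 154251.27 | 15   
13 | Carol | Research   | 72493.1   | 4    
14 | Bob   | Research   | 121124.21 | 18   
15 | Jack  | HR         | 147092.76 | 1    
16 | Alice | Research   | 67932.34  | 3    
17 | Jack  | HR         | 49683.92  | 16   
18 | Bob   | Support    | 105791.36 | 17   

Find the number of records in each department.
SELECT department, COUNT(*) as count
FROM employees
GROUP BY department

Result:
  HR: 5
  Research: 10
  Support: 3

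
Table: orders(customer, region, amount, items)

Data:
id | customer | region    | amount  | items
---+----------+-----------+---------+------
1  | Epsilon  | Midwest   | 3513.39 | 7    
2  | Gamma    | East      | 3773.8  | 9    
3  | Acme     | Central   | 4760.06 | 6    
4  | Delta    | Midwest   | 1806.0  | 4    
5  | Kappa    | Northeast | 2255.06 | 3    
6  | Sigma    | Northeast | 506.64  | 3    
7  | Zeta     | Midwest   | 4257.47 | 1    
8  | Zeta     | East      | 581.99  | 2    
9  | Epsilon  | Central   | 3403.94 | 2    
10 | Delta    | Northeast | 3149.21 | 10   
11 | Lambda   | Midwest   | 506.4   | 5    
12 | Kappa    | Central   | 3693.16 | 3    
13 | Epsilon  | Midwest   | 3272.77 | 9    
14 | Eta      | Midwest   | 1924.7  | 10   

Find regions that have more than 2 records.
SELECT region, COUNT(*) as cnt
FROM orders
GROUP BY region
HAVING COUNT(*) > 2

Result:
  Central: 3
  Midwest: 6
  Northeast: 3

Note: HAVING filters groups after aggregation, WHERE filters rows before.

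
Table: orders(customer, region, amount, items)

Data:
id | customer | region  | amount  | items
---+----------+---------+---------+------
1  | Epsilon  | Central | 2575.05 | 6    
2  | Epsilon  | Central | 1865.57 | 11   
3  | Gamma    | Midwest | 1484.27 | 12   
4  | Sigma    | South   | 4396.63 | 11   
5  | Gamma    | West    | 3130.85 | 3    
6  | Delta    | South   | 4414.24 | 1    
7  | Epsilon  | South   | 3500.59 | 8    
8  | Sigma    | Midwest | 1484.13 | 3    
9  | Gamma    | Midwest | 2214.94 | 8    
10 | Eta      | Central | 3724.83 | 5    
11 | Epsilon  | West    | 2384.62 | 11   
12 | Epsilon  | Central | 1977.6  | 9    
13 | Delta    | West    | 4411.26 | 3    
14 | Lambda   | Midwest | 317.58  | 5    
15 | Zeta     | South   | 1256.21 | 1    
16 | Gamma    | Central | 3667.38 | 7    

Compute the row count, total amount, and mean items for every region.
SELECT region,
       COUNT(*) as cnt,
       SUM(amount) as total_amount,
       AVG(items) as avg_items
FROM orders
GROUP BY region

Result:
  Central: 5 records, 13810.43 total amount, 7.60 avg items
  Midwest: 4 records, 5500.92 total amount, 7.00 avg items
  South: 4 records, 13567.67 total amount, 5.25 avg items
  West: 3 records, 9926.73 total amount, 5.67 avg items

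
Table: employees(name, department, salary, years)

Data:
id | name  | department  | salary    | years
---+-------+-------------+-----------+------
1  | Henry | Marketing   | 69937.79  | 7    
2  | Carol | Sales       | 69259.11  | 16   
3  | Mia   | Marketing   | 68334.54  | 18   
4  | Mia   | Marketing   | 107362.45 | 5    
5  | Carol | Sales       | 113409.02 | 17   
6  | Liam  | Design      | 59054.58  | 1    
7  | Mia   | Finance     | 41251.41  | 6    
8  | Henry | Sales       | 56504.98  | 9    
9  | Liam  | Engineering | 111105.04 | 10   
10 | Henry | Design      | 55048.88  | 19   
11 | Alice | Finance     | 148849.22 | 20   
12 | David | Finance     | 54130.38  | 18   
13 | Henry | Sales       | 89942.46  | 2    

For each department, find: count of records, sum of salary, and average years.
SELECT department,
       COUNT(*) as cnt,
       SUM(salary) as total_salary,
       AVG(years) as avg_years
FROM employees
GROUP BY department

Result:
  Design: 2 records, 114103.46 total salary, 10.00 avg years
  Engineering: 1 records, 111105.04 total salary, 10.00 avg years
  Finance: 3 records, 244231.01 total salary, 14.67 avg years
  Marketing: 3 records, 245634.78 total salary, 10.00 avg years
  Sales: 4 records, 329115.57 total salary, 11.00 avg years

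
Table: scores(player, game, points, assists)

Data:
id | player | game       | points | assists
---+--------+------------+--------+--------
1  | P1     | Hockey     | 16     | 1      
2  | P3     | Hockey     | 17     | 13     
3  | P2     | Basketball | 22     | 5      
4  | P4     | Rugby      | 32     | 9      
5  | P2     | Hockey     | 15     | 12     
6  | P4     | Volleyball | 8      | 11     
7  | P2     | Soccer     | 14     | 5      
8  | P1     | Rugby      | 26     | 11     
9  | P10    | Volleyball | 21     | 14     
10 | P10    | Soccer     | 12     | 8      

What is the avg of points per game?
SELECT game, AVG(points) as result
FROM scores
GROUP BY game

Result:
  Basketball: 22.00
  Hockey: 16.00
  Rugby: 29.00
  Soccer: 13.00
  Volleyball: 14.50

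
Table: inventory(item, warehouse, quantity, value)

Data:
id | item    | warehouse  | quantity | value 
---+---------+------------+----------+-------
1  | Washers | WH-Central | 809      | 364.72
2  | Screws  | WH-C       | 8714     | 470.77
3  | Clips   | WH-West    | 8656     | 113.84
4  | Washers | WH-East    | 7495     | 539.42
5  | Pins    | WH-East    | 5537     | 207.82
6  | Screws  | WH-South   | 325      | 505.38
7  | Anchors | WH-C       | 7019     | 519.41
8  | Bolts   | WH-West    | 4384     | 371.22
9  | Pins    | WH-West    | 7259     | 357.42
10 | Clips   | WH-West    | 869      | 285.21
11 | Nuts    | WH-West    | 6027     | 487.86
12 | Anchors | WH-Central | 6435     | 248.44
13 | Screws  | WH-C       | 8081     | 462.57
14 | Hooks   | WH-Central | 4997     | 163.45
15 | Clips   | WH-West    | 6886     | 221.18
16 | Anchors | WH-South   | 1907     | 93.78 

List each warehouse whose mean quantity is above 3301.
SELECT warehouse, AVG(quantity)
FROM inventory
GROUP BY warehouse
HAVING AVG(quantity) > 3301

Result:
  WH-C: avg=7938.00
  WH-Central: avg=4080.33
  WH-East: avg=6516.00
  WH-West: avg=5680.17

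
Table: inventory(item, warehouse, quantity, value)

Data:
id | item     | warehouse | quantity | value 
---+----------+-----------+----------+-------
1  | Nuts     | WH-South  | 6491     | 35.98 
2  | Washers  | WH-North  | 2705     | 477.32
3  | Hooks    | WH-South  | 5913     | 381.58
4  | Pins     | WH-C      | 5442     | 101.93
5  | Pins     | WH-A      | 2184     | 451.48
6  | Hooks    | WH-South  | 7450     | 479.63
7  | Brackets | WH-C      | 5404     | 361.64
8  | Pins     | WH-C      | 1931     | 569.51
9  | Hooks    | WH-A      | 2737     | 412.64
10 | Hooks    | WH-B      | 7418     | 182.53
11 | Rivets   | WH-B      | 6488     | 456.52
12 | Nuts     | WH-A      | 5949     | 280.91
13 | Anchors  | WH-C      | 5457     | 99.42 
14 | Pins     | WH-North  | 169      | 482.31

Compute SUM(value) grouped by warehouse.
SELECT warehouse, SUM(value) as result
FROM inventory
GROUP BY warehouse

Result:
  WH-A: 1145.03
  WH-B: 639.05
  WH-C: 1132.50
  WH-North: 959.63
  WH-South: 897.19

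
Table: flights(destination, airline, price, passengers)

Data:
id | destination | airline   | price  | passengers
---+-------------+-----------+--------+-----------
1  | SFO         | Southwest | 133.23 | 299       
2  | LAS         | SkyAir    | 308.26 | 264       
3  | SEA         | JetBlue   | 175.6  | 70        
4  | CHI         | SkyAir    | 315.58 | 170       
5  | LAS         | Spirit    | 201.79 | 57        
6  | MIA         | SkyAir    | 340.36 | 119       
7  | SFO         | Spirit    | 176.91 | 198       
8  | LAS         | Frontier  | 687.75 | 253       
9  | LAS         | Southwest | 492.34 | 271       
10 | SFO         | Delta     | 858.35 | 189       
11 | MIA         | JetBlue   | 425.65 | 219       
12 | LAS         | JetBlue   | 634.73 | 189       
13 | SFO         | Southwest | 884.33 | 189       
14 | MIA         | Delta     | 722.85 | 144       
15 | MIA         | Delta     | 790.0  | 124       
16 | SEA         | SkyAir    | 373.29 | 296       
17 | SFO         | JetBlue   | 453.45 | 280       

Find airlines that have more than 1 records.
SELECT airline, COUNT(*) as cnt
FROM flights
GROUP BY airline
HAVING COUNT(*) > 1

Result:
  Delta: 3
  JetBlue: 4
  SkyAir: 4
  Southwest: 3
  Spirit: 2

Note: HAVING filters groups after aggregation, WHERE filters rows before.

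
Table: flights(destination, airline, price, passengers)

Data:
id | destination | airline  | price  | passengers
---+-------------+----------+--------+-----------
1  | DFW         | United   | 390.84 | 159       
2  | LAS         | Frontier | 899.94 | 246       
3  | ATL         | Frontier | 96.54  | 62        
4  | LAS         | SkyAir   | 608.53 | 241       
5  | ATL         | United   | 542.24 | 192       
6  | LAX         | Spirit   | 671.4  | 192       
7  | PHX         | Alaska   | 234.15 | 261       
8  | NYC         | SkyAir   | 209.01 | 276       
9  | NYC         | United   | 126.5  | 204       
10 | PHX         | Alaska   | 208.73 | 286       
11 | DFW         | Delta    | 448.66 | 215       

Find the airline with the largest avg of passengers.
SELECT airline, AVG(passengers) as val
FROM flights
GROUP BY airline
ORDER BY val DESC
LIMIT 1

Result: Alaska with avg(passengers) = 273.50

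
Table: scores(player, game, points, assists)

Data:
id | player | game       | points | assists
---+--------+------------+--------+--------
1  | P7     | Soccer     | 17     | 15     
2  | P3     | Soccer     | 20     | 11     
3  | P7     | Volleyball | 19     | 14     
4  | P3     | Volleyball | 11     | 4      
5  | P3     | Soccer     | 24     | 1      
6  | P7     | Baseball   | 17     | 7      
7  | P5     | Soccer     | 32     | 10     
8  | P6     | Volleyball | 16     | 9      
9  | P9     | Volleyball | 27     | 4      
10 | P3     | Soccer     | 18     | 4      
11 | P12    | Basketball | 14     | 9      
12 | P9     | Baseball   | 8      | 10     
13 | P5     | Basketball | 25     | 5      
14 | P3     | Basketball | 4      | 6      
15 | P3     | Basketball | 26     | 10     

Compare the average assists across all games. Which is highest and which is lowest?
SELECT game, AVG(assists)
FROM scores
GROUP BY game
ORDER BY AVG(assists)

All groups:
  Basketball: 7.50
  Volleyball: 7.75
  Soccer: 8.20
  Baseball: 8.50

Highest: Baseball (8.50)
Lowest: Basketball (7.50)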